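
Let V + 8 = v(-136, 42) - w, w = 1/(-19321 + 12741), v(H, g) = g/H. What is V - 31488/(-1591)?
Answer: 510889888/44492315 ≈ 11.483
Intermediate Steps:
w = -1/6580 (w = 1/(-6580) = -1/6580 ≈ -0.00015198)
V = -232352/27965 (V = -8 + (42/(-136) - 1*(-1/6580)) = -8 + (42*(-1/136) + 1/6580) = -8 + (-21/68 + 1/6580) = -8 - 8632/27965 = -232352/27965 ≈ -8.3087)
V - 31488/(-1591) = -232352/27965 - 31488/(-1591) = -232352/27965 - 31488*(-1/1591) = -232352/27965 + 31488/1591 = 510889888/44492315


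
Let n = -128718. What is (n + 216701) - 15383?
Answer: 72600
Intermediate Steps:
(n + 216701) - 15383 = (-128718 + 216701) - 15383 = 87983 - 15383 = 72600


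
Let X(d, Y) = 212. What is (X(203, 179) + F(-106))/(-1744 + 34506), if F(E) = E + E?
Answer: 0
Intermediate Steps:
F(E) = 2*E
(X(203, 179) + F(-106))/(-1744 + 34506) = (212 + 2*(-106))/(-1744 + 34506) = (212 - 212)/32762 = 0*(1/32762) = 0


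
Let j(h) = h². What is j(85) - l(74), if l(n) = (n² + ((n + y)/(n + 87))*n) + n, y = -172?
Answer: 39561/23 ≈ 1720.0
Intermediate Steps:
l(n) = n + n² + n*(-172 + n)/(87 + n) (l(n) = (n² + ((n - 172)/(n + 87))*n) + n = (n² + ((-172 + n)/(87 + n))*n) + n = (n² + n*(-172 + n)/(87 + n)) + n = n + n² + n*(-172 + n)/(87 + n))
j(85) - l(74) = 85² - 74*(-85 + 74² + 89*74)/(87 + 74) = 7225 - 74*(-85 + 5476 + 6586)/161 = 7225 - 74*11977/161 = 7225 - 1*126614/23 = 7225 - 126614/23 = 39561/23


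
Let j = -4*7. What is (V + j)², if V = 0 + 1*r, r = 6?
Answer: 484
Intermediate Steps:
j = -28
V = 6 (V = 0 + 1*6 = 0 + 6 = 6)
(V + j)² = (6 - 28)² = (-22)² = 484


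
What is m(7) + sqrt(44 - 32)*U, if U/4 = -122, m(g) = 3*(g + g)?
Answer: 42 - 976*sqrt(3) ≈ -1648.5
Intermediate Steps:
m(g) = 6*g (m(g) = 3*(2*g) = 6*g)
U = -488 (U = 4*(-122) = -488)
m(7) + sqrt(44 - 32)*U = 6*7 + sqrt(44 - 32)*(-488) = 42 + sqrt(12)*(-488) = 42 + (2*sqrt(3))*(-488) = 42 - 976*sqrt(3)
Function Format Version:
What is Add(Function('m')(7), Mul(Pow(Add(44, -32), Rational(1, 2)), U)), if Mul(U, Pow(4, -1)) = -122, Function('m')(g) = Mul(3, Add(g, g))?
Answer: Add(42, Mul(-976, Pow(3, Rational(1, 2)))) ≈ -1648.5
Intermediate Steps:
Function('m')(g) = Mul(6, g) (Function('m')(g) = Mul(3, Mul(2, g)) = Mul(6, g))
U = -488 (U = Mul(4, -122) = -488)
Add(Function('m')(7), Mul(Pow(Add(44, -32), Rational(1, 2)), U)) = Add(Mul(6, 7), Mul(Pow(Add(44, -32), Rational(1, 2)), -488)) = Add(42, Mul(Pow(12, Rational(1, 2)), -488)) = Add(42, Mul(Mul(2, Pow(3, Rational(1, 2))), -488)) = Add(42, Mul(-976, Pow(3, Rational(1, 2))))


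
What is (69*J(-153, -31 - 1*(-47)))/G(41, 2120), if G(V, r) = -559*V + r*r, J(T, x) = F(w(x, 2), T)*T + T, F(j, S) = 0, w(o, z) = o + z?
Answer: -10557/4471481 ≈ -0.0023610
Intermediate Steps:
J(T, x) = T (J(T, x) = 0*T + T = 0 + T = T)
G(V, r) = r² - 559*V (G(V, r) = -559*V + r² = r² - 559*V)
(69*J(-153, -31 - 1*(-47)))/G(41, 2120) = (69*(-153))/(2120² - 559*41) = -10557/(4494400 - 22919) = -10557/4471481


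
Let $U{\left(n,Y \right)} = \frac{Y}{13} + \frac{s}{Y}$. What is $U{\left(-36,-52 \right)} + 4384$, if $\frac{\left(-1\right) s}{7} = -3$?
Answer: $\frac{227739}{52} \approx 4379.6$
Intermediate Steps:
$s = 21$ ($s = \left(-7\right) \left(-3\right) = 21$)
$U{\left(n,Y \right)} = \frac{21}{Y} + \frac{Y}{13}$ ($U{\left(n,Y \right)} = \frac{Y}{13} + \frac{21}{Y} = \frac{21}{Y} + \frac{Y}{13}$)
$U{\left(-36,-52 \right)} + 4384 = \left(\frac{21}{-52} + \frac{1}{13} \left(-52\right)\right) + 4384 = \left(21 \left(- \frac{1}{52}\right) - 4\right) + 4384 = \left(- \frac{21}{52} - 4\right) + 4384 = - \frac{229}{52} + 4384 = \frac{227739}{52}$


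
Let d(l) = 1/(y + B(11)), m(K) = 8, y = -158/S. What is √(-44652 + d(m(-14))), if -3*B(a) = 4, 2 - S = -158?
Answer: 2*I*√3463343007/557 ≈ 211.31*I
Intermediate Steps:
S = 160 (S = 2 - 1*(-158) = 2 + 158 = 160)
B(a) = -4/3 (B(a) = -⅓*4 = -4/3)
y = -79/80 (y = -158/160 = -158*1/160 = -79/80 ≈ -0.98750)
d(l) = -240/557 (d(l) = 1/(-79/80 - 4/3) = 1/(-557/240) = -240/557)
√(-44652 + d(m(-14))) = √(-44652 - 240/557) = √(-24871404/557) = 2*I*√3463343007/557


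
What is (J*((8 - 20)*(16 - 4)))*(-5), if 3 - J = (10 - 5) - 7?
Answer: 3600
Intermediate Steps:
J = 5 (J = 3 - ((10 - 5) - 7) = 3 - (5 - 7) = 3 - 1*(-2) = 3 + 2 = 5)
(J*((8 - 20)*(16 - 4)))*(-5) = (5*((8 - 20)*(16 - 4)))*(-5) = (5*(-12*12))*(-5) = (5*(-144))*(-5) = -720*(-5) = 3600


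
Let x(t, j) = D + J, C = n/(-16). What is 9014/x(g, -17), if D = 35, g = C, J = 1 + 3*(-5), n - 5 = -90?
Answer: 9014/21 ≈ 429.24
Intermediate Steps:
n = -85 (n = 5 - 90 = -85)
J = -14 (J = 1 - 15 = -14)
C = 85/16 (C = -85/(-16) = -85*(-1/16) = 85/16 ≈ 5.3125)
g = 85/16 ≈ 5.3125
x(t, j) = 21 (x(t, j) = 35 - 14 = 21)
9014/x(g, -17) = 9014/21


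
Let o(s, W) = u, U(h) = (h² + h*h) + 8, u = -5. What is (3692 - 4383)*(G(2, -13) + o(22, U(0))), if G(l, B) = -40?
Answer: 31095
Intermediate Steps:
U(h) = 8 + 2*h² (U(h) = (h² + h²) + 8 = 2*h² + 8 = 8 + 2*h²)
o(s, W) = -5
(3692 - 4383)*(G(2, -13) + o(22, U(0))) = (3692 - 4383)*(-40 - 5) = -691*(-45) = 31095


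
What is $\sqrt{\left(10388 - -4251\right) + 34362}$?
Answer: $\sqrt{49001} \approx 221.36$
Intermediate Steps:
$\sqrt{\left(10388 - -4251\right) + 34362} = \sqrt{\left(10388 + 4251\right) + 34362} = \sqrt{14639 + 34362} = \sqrt{49001}$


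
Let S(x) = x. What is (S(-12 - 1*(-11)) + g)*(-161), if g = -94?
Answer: 15295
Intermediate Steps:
(S(-12 - 1*(-11)) + g)*(-161) = ((-12 - 1*(-11)) - 94)*(-161) = ((-12 + 11) - 94)*(-161) = (-1 - 94)*(-161) = -95*(-161) = 15295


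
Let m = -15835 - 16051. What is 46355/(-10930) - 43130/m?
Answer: -100666463/34851398 ≈ -2.8884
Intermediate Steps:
m = -31886
46355/(-10930) - 43130/m = 46355/(-10930) - 43130/(-31886) = 46355*(-1/10930) - 43130*(-1/31886) = -9271/2186 + 21565/15943 = -100666463/34851398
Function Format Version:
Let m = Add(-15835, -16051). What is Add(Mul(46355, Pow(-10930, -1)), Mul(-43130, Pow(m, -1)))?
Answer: Rational(-100666463, 34851398) ≈ -2.8884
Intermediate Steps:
m = -31886
Add(Mul(46355, Pow(-10930, -1)), Mul(-43130, Pow(m, -1))) = Add(Mul(46355, Pow(-10930, -1)), Mul(-43130, Pow(-31886, -1))) = Add(Mul(46355, Rational(-1, 10930)), Mul(-43130, Rational(-1, 31886))) = Add(Rational(-9271, 2186), Rational(21565, 15943)) = Rational(-100666463, 34851398)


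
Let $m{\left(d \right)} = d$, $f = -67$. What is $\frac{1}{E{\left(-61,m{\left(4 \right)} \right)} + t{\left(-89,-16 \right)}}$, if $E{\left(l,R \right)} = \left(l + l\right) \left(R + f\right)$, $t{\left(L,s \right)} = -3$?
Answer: $\frac{1}{7683} \approx 0.00013016$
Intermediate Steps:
$E{\left(l,R \right)} = 2 l \left(-67 + R\right)$ ($E{\left(l,R \right)} = \left(l + l\right) \left(R - 67\right) = 2 l \left(-67 + R\right)$)
$\frac{1}{E{\left(-61,m{\left(4 \right)} \right)} + t{\left(-89,-16 \right)}} = \frac{1}{2 \left(-61\right) \left(-67 + 4\right) - 3} = \frac{1}{2 \left(-61\right) \left(-63\right) - 3} = \frac{1}{7686 - 3} = \frac{1}{7683}$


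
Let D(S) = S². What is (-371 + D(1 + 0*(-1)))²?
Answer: 136900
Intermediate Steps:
(-371 + D(1 + 0*(-1)))² = (-371 + (1 + 0*(-1))²)² = (-371 + (1 + 0)²)² = (-371 + 1²)² = (-371 + 1)² = (-370)² = 136900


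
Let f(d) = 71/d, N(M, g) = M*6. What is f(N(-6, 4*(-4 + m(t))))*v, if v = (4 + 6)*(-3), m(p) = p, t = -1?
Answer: 355/6 ≈ 59.167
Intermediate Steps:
N(M, g) = 6*M
v = -30 (v = 10*(-3) = -30)
f(N(-6, 4*(-4 + m(t))))*v = (71/((6*(-6))))*(-30) = (71/(-36))*(-30) = (71*(-1/36))*(-30) = -71/36*(-30) = 355/6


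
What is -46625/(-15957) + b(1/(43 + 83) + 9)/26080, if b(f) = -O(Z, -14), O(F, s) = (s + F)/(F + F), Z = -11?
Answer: 5350232215/1831097664 ≈ 2.9219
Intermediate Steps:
O(F, s) = (F + s)/(2*F) (O(F, s) = (F + s)/((2*F)) = (F + s)*(1/(2*F)) = (F + s)/(2*F))
b(f) = -25/22 (b(f) = -(-11 - 14)/(2*(-11)) = -(-1)*(-25)/(2*11) = -1*25/22 = -25/22)
-46625/(-15957) + b(1/(43 + 83) + 9)/26080 = -46625/(-15957) - 25/22/26080 = -46625*(-1/15957) - 25/22*1/26080 = 46625/15957 - 5/114752 = 5350232215/1831097664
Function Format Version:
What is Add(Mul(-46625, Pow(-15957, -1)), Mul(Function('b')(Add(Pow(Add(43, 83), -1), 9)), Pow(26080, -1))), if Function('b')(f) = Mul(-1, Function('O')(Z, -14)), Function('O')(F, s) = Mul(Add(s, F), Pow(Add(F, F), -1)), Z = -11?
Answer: Rational(5350232215, 1831097664) ≈ 2.9219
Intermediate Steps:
Function('O')(F, s) = Mul(Rational(1, 2), Pow(F, -1), Add(F, s)) (Function('O')(F, s) = Mul(Add(F, s), Pow(Mul(2, F), -1)) = Mul(Add(F, s), Mul(Rational(1, 2), Pow(F, -1))) = Mul(Rational(1, 2), Pow(F, -1), Add(F, s)))
Function('b')(f) = Rational(-25, 22) (Function('b')(f) = Mul(-1, Mul(Rational(1, 2), Pow(-11, -1), Add(-11, -14))) = Mul(-1, Mul(Rational(1, 2), Rational(-1, 11), -25)) = Mul(-1, Rational(25, 22)) = Rational(-25, 22))
Add(Mul(-46625, Pow(-15957, -1)), Mul(Function('b')(Add(Pow(Add(43, 83), -1), 9)), Pow(26080, -1))) = Add(Mul(-46625, Pow(-15957, -1)), Mul(Rational(-25, 22), Pow(26080, -1))) = Add(Mul(-46625, Rational(-1, 15957)), Mul(Rational(-25, 22), Rational(1, 26080))) = Add(Rational(46625, 15957), Rational(-5, 114752)) = Rational(5350232215, 1831097664)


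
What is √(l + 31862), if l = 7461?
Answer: √39323 ≈ 198.30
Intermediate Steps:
√(l + 31862) = √(7461 + 31862) = √39323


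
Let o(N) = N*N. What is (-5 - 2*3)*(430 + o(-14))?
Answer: -6886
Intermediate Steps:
o(N) = N**2
(-5 - 2*3)*(430 + o(-14)) = (-5 - 2*3)*(430 + (-14)**2) = (-5 - 6)*(430 + 196) = -11*626 = -6886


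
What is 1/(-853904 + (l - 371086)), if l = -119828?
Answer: -1/1344818 ≈ -7.4359e-7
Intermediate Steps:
1/(-853904 + (l - 371086)) = 1/(-853904 + (-119828 - 371086)) = 1/(-853904 - 490914) = 1/(-1344818) = -1/1344818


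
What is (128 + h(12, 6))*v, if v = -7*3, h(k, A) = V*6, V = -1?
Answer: -2562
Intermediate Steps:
h(k, A) = -6 (h(k, A) = -1*6 = -6)
v = -21
(128 + h(12, 6))*v = (128 - 6)*(-21) = 122*(-21) = -2562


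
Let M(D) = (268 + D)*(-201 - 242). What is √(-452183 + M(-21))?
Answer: 2*I*√140401 ≈ 749.4*I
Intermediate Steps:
M(D) = -118724 - 443*D (M(D) = (268 + D)*(-443) = -118724 - 443*D)
√(-452183 + M(-21)) = √(-452183 + (-118724 - 443*(-21))) = √(-452183 + (-118724 + 9303)) = √(-452183 - 109421) = √(-561604) = 2*I*√140401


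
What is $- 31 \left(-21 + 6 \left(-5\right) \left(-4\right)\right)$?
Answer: $-3069$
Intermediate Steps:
$- 31 \left(-21 + 6 \left(-5\right) \left(-4\right)\right) = - 31 \left(-21 - -120\right) = - 31 \left(-21 + 120\right) = \left(-31\right) 99 = -3069$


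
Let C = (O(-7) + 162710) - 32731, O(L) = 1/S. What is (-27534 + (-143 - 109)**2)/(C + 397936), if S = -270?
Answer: 9711900/142537049 ≈ 0.068136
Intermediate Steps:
O(L) = -1/270 (O(L) = 1/(-270) = -1/270)
C = 35094329/270 (C = (-1/270 + 162710) - 32731 = 43931699/270 - 32731 = 35094329/270 ≈ 1.2998e+5)
(-27534 + (-143 - 109)**2)/(C + 397936) = (-27534 + (-143 - 109)**2)/(35094329/270 + 397936) = (-27534 + (-252)**2)/(142537049/270) = (-27534 + 63504)*(270/142537049) = 35970*(270/142537049) = 9711900/142537049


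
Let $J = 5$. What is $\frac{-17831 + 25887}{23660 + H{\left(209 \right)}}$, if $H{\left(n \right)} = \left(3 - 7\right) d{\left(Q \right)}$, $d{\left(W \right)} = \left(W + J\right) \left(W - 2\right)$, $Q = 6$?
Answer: $\frac{106}{309} \approx 0.34304$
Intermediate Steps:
$d{\left(W \right)} = \left(-2 + W\right) \left(5 + W\right)$ ($d{\left(W \right)} = \left(W + 5\right) \left(W - 2\right) = \left(5 + W\right) \left(-2 + W\right) = \left(-2 + W\right) \left(5 + W\right)$)
$H{\left(n \right)} = -176$ ($H{\left(n \right)} = \left(3 - 7\right) \left(-10 + 6^{2} + 3 \cdot 6\right) = - 4 \left(-10 + 36 + 18\right) = \left(-4\right) 44 = -176$)
$\frac{-17831 + 25887}{23660 + H{\left(209 \right)}} = \frac{-17831 + 25887}{23660 - 176} = \frac{8056}{23484} = 8056 \cdot \frac{1}{23484} = \frac{106}{309}$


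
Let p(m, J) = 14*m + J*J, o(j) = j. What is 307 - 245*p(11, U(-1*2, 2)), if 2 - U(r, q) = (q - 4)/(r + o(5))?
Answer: -352487/9 ≈ -39165.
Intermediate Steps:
U(r, q) = 2 - (-4 + q)/(5 + r) (U(r, q) = 2 - (q - 4)/(r + 5) = 2 - (-4 + q)/(5 + r))
p(m, J) = J**2 + 14*m (p(m, J) = 14*m + J**2 = J**2 + 14*m)
307 - 245*p(11, U(-1*2, 2)) = 307 - 245*(((14 - 1*2 + 2*(-1*2))/(5 - 1*2))**2 + 14*11) = 307 - 245*(((14 - 2 + 2*(-2))/(5 - 2))**2 + 154) = 307 - 245*(((14 - 2 - 4)/3)**2 + 154) = 307 - 245*(((1/3)*8)**2 + 154) = 307 - 245*((8/3)**2 + 154) = 307 - 245*(64/9 + 154) = 307 - 245*1450/9 = 307 - 355250/9 = -352487/9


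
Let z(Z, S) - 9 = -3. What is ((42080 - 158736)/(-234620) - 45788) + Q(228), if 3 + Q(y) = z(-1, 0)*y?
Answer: -2605601901/58655 ≈ -44423.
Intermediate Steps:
z(Z, S) = 6 (z(Z, S) = 9 - 3 = 6)
Q(y) = -3 + 6*y
((42080 - 158736)/(-234620) - 45788) + Q(228) = ((42080 - 158736)/(-234620) - 45788) + (-3 + 6*228) = (-116656*(-1/234620) - 45788) + (-3 + 1368) = (29164/58655 - 45788) + 1365 = -2685665976/58655 + 1365 = -2605601901/58655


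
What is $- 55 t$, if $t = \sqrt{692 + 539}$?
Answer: $- 55 \sqrt{1231} \approx -1929.7$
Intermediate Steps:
$t = \sqrt{1231} \approx 35.086$
$- 55 t = - 55 \sqrt{1231}$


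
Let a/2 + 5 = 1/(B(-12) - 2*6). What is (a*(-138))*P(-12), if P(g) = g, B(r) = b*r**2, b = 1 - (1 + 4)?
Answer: -811716/49 ≈ -16566.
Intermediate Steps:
b = -4 (b = 1 - 1*5 = 1 - 5 = -4)
B(r) = -4*r**2
a = -2941/294 (a = -10 + 2/(-4*(-12)**2 - 2*6) = -10 + 2/(-4*144 - 12) = -10 + 2/(-576 - 12) = -10 + 2/(-588) = -10 + 2*(-1/588) = -10 - 1/294 = -2941/294 ≈ -10.003)
(a*(-138))*P(-12) = -2941/294*(-138)*(-12) = (67643/49)*(-12) = -811716/49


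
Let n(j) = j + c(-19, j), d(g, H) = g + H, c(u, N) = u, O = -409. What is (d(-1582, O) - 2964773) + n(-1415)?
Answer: -2968198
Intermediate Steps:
d(g, H) = H + g
n(j) = -19 + j (n(j) = j - 19 = -19 + j)
(d(-1582, O) - 2964773) + n(-1415) = ((-409 - 1582) - 2964773) + (-19 - 1415) = (-1991 - 2964773) - 1434 = -2966764 - 1434 = -2968198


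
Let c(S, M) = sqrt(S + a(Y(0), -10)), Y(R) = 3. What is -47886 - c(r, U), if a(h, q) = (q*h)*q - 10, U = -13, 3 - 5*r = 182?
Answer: -47886 - sqrt(6355)/5 ≈ -47902.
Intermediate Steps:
r = -179/5 (r = 3/5 - 1/5*182 = 3/5 - 182/5 = -179/5 ≈ -35.800)
a(h, q) = -10 + h*q**2 (a(h, q) = (h*q)*q - 10 = h*q**2 - 10 = -10 + h*q**2)
c(S, M) = sqrt(290 + S) (c(S, M) = sqrt(S + (-10 + 3*(-10)**2)) = sqrt(S + (-10 + 3*100)) = sqrt(S + (-10 + 300)) = sqrt(S + 290) = sqrt(290 + S))
-47886 - c(r, U) = -47886 - sqrt(290 - 179/5) = -47886 - sqrt(1271/5) = -47886 - sqrt(6355)/5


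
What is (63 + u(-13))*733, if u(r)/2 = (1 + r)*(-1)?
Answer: 63771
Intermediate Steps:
u(r) = -2 - 2*r (u(r) = 2*((1 + r)*(-1)) = 2*(-1 - r) = -2 - 2*r)
(63 + u(-13))*733 = (63 + (-2 - 2*(-13)))*733 = (63 + (-2 + 26))*733 = (63 + 24)*733 = 87*733 = 63771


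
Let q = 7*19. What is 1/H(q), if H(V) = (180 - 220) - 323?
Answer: -1/363 ≈ -0.0027548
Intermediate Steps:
q = 133
H(V) = -363 (H(V) = -40 - 323 = -363)
1/H(q) = 1/(-363) = -1/363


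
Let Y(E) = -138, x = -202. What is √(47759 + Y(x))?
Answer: √47621 ≈ 218.22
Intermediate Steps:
√(47759 + Y(x)) = √(47759 - 138) = √47621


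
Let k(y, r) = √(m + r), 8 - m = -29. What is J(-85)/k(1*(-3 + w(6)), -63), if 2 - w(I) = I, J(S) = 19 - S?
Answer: -4*I*√26 ≈ -20.396*I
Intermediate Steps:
w(I) = 2 - I
m = 37 (m = 8 - 1*(-29) = 8 + 29 = 37)
k(y, r) = √(37 + r)
J(-85)/k(1*(-3 + w(6)), -63) = (19 - 1*(-85))/(√(37 - 63)) = (19 + 85)/(√(-26)) = 104/((I*√26)) = 104*(-I*√26/26) = -4*I*√26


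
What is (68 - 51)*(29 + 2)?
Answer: 527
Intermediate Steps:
(68 - 51)*(29 + 2) = 17*31 = 527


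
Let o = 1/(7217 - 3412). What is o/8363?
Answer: 1/31821215 ≈ 3.1426e-8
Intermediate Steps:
o = 1/3805 ≈ 0.00026281
o/8363 = (1/3805)/8363 = (1/3805)*(1/8363) = 1/31821215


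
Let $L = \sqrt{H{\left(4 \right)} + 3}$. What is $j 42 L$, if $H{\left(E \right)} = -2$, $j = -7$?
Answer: $-294$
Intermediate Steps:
$L = 1$ ($L = \sqrt{-2 + 3} = \sqrt{1} = 1$)
$j 42 L = \left(-7\right) 42 \cdot 1 = \left(-294\right) 1 = -294$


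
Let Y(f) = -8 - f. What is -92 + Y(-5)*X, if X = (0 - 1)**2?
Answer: -95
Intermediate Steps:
X = 1 (X = (-1)**2 = 1)
-92 + Y(-5)*X = -92 + (-8 - 1*(-5))*1 = -92 + (-8 + 5)*1 = -92 - 3*1 = -92 - 3 = -95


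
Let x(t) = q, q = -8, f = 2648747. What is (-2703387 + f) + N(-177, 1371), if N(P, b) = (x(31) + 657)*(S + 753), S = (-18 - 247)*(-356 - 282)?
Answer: 110160487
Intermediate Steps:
x(t) = -8
S = 169070 (S = -265*(-638) = 169070)
N(P, b) = 110215127 (N(P, b) = (-8 + 657)*(169070 + 753) = 649*169823 = 110215127)
(-2703387 + f) + N(-177, 1371) = (-2703387 + 2648747) + 110215127 = -54640 + 110215127 = 110160487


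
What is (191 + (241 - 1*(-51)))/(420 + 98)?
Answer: 69/74 ≈ 0.93243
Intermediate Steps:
(191 + (241 - 1*(-51)))/(420 + 98) = (191 + (241 + 51))/518 = (191 + 292)*(1/518) = 483*(1/518) = 69/74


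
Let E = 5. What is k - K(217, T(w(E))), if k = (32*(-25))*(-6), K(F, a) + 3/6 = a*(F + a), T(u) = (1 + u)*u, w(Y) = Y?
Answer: -5219/2 ≈ -2609.5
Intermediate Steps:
T(u) = u*(1 + u)
K(F, a) = -½ + a*(F + a)
k = 4800 (k = -800*(-6) = 4800)
k - K(217, T(w(E))) = 4800 - (-½ + (5*(1 + 5))² + 217*(5*(1 + 5))) = 4800 - (-½ + (5*6)² + 217*(5*6)) = 4800 - (-½ + 30² + 217*30) = 4800 - (-½ + 900 + 6510) = 4800 - 1*14819/2 = 4800 - 14819/2 = -5219/2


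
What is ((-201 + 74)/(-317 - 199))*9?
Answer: 381/172 ≈ 2.2151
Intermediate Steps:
((-201 + 74)/(-317 - 199))*9 = -127/(-516)*9 = -127*(-1/516)*9 = (127/516)*9 = 381/172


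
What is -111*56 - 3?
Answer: -6219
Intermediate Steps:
-111*56 - 3 = -6216 - 3 = -6219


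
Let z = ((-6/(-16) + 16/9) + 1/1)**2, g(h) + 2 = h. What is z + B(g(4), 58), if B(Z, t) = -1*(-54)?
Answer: 331465/5184 ≈ 63.940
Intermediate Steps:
g(h) = -2 + h
B(Z, t) = 54
z = 51529/5184 (z = ((-6*(-1/16) + 16*(1/9)) + 1)**2 = ((3/8 + 16/9) + 1)**2 = (155/72 + 1)**2 = (227/72)**2 = 51529/5184 ≈ 9.9400)
z + B(g(4), 58) = 51529/5184 + 54 = 331465/5184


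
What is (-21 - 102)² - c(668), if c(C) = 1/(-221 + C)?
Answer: 6762662/447 ≈ 15129.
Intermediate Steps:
(-21 - 102)² - c(668) = (-21 - 102)² - 1/(-221 + 668) = (-123)² - 1/447 = 15129 - 1*1/447 = 15129 - 1/447 = 6762662/447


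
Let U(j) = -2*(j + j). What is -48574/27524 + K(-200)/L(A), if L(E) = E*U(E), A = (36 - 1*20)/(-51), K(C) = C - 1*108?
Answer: 1374997301/1761536 ≈ 780.57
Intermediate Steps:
K(C) = -108 + C (K(C) = C - 108 = -108 + C)
U(j) = -4*j
A = -16/51 (A = (36 - 20)*(-1/51) = 16*(-1/51) = -16/51 ≈ -0.31373)
L(E) = -4*E² (L(E) = E*(-4*E) = -4*E²)
-48574/27524 + K(-200)/L(A) = -48574/27524 + (-108 - 200)/((-4*(-16/51)²)) = -48574*1/27524 - 308/((-4*256/2601)) = -24287/13762 - 308/(-1024/2601) = -24287/13762 - 308*(-2601/1024) = -24287/13762 + 200277/256 = 1374997301/1761536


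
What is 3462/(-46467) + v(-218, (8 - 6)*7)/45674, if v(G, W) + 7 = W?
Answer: -52599373/707444586 ≈ -0.074351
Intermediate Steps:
v(G, W) = -7 + W
3462/(-46467) + v(-218, (8 - 6)*7)/45674 = 3462/(-46467) + (-7 + (8 - 6)*7)/45674 = 3462*(-1/46467) + (-7 + 2*7)*(1/45674) = -1154/15489 + (-7 + 14)*(1/45674) = -1154/15489 + 7*(1/45674) = -1154/15489 + 7/45674 = -52599373/707444586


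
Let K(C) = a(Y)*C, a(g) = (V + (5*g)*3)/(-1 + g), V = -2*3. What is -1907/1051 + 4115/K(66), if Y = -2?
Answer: 2814521/832392 ≈ 3.3812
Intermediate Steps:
V = -6
a(g) = (-6 + 15*g)/(-1 + g) (a(g) = (-6 + (5*g)*3)/(-1 + g) = (-6 + 15*g)/(-1 + g))
K(C) = 12*C (K(C) = (3*(-2 + 5*(-2))/(-1 - 2))*C = (3*(-2 - 10)/(-3))*C = (3*(-⅓)*(-12))*C = 12*C)
-1907/1051 + 4115/K(66) = -1907/1051 + 4115/((12*66)) = -1907*1/1051 + 4115/792 = -1907/1051 + 4115*(1/792) = -1907/1051 + 4115/792 = 2814521/832392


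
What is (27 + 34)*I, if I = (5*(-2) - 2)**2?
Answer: 8784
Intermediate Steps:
I = 144 (I = (-10 - 2)**2 = (-12)**2 = 144)
(27 + 34)*I = (27 + 34)*144 = 61*144 = 8784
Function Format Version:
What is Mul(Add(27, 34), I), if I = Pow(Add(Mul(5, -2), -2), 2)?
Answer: 8784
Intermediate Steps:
I = 144 (I = Pow(Add(-10, -2), 2) = Pow(-12, 2) = 144)
Mul(Add(27, 34), I) = Mul(Add(27, 34), 144) = Mul(61, 144) = 8784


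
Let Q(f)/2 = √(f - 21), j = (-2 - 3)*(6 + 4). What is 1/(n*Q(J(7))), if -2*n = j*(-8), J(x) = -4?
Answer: I/2000 ≈ 0.0005*I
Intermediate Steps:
j = -50 (j = -5*10 = -50)
Q(f) = 2*√(-21 + f) (Q(f) = 2*√(f - 21) = 2*√(-21 + f))
n = -200 (n = -(-25)*(-8) = -½*400 = -200)
1/(n*Q(J(7))) = 1/(-400*√(-21 - 4)) = 1/(-400*√(-25)) = 1/(-400*5*I) = 1/(-2000*I) = I/2000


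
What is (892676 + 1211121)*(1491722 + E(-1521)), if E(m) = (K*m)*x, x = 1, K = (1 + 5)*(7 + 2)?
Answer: 2965487005636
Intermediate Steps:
K = 54 (K = 6*9 = 54)
E(m) = 54*m (E(m) = (54*m)*1 = 54*m)
(892676 + 1211121)*(1491722 + E(-1521)) = (892676 + 1211121)*(1491722 + 54*(-1521)) = 2103797*(1491722 - 82134) = 2103797*1409588 = 2965487005636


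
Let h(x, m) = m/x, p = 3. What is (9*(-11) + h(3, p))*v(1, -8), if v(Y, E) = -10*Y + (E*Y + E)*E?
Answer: -11564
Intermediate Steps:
v(Y, E) = -10*Y + E*(E + E*Y) (v(Y, E) = -10*Y + (E + E*Y)*E = -10*Y + E*(E + E*Y))
(9*(-11) + h(3, p))*v(1, -8) = (9*(-11) + 3/3)*((-8)**2 - 10*1 + 1*(-8)**2) = (-99 + 3*(1/3))*(64 - 10 + 1*64) = (-99 + 1)*(64 - 10 + 64) = -98*118 = -11564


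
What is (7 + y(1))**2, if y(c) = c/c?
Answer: 64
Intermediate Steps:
y(c) = 1
(7 + y(1))**2 = (7 + 1)**2 = 8**2 = 64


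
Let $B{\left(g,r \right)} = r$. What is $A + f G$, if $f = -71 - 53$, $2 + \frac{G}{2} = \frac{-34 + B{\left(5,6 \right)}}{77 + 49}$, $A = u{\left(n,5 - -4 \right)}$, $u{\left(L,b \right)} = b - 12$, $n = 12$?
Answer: $\frac{4933}{9} \approx 548.11$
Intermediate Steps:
$u{\left(L,b \right)} = -12 + b$
$A = -3$ ($A = -12 + \left(5 - -4\right) = -12 + \left(5 + 4\right) = -12 + 9 = -3$)
$G = - \frac{40}{9}$ ($G = -4 + 2 \frac{-34 + 6}{77 + 49} = -4 + 2 \left(- \frac{28}{126}\right) = -4 + 2 \left(\left(-28\right) \frac{1}{126}\right) = -4 + 2 \left(- \frac{2}{9}\right) = -4 - \frac{4}{9} = - \frac{40}{9} \approx -4.4444$)
$f = -124$ ($f = -71 - 53 = -124$)
$A + f G = -3 - - \frac{4960}{9} = -3 + \frac{4960}{9} = \frac{4933}{9}$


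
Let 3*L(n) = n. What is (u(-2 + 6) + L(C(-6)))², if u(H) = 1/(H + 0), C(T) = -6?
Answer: 49/16 ≈ 3.0625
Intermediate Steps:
L(n) = n/3
u(H) = 1/H
(u(-2 + 6) + L(C(-6)))² = (1/(-2 + 6) + (⅓)*(-6))² = (1/4 - 2)² = (¼ - 2)² = (-7/4)² = 49/16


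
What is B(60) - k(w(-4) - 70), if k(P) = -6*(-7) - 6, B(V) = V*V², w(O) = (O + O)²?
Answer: 215964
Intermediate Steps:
w(O) = 4*O² (w(O) = (2*O)² = 4*O²)
B(V) = V³
k(P) = 36 (k(P) = 42 - 6 = 36)
B(60) - k(w(-4) - 70) = 60³ - 1*36 = 216000 - 36 = 215964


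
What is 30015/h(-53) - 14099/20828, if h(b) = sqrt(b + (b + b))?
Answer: -14099/20828 - 10005*I*sqrt(159)/53 ≈ -0.67693 - 2380.3*I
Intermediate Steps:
h(b) = sqrt(3)*sqrt(b) (h(b) = sqrt(b + 2*b) = sqrt(3*b) = sqrt(3)*sqrt(b))
30015/h(-53) - 14099/20828 = 30015/((sqrt(3)*sqrt(-53))) - 14099/20828 = 30015/((sqrt(3)*(I*sqrt(53)))) - 14099*1/20828 = 30015/((I*sqrt(159))) - 14099/20828 = 30015*(-I*sqrt(159)/159) - 14099/20828 = -10005*I*sqrt(159)/53 - 14099/20828 = -14099/20828 - 10005*I*sqrt(159)/53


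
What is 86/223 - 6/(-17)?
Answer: 2800/3791 ≈ 0.73859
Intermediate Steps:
86/223 - 6/(-17) = 86*(1/223) - 6*(-1/17) = 86/223 + 6/17 = 2800/3791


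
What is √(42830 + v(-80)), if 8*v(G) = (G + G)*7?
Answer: √42690 ≈ 206.62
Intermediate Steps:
v(G) = 7*G/4 (v(G) = ((G + G)*7)/8 = ((2*G)*7)/8 = (14*G)/8 = 7*G/4)
√(42830 + v(-80)) = √(42830 + (7/4)*(-80)) = √(42830 - 140) = √42690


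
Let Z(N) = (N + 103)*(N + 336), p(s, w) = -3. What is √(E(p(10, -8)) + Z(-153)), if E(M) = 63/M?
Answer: 3*I*√1019 ≈ 95.765*I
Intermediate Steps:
Z(N) = (103 + N)*(336 + N)
√(E(p(10, -8)) + Z(-153)) = √(63/(-3) + (34608 + (-153)² + 439*(-153))) = √(63*(-⅓) + (34608 + 23409 - 67167)) = √(-21 - 9150) = √(-9171) = 3*I*√1019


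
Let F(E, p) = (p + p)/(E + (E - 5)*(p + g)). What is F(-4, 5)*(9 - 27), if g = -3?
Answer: 90/11 ≈ 8.1818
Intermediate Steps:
F(E, p) = 2*p/(E + (-5 + E)*(-3 + p)) (F(E, p) = (p + p)/(E + (E - 5)*(p - 3)) = (2*p)/(E + (-5 + E)*(-3 + p)) = 2*p/(E + (-5 + E)*(-3 + p)))
F(-4, 5)*(9 - 27) = (2*5/(15 - 5*5 - 2*(-4) - 4*5))*(9 - 27) = (2*5/(15 - 25 + 8 - 20))*(-18) = (2*5/(-22))*(-18) = (2*5*(-1/22))*(-18) = -5/11*(-18) = 90/11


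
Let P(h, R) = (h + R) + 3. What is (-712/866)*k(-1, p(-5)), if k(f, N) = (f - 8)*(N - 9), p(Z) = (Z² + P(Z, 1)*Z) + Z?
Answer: 51264/433 ≈ 118.39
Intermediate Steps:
P(h, R) = 3 + R + h (P(h, R) = (R + h) + 3 = 3 + R + h)
p(Z) = Z + Z² + Z*(4 + Z) (p(Z) = (Z² + (3 + 1 + Z)*Z) + Z = (Z² + (4 + Z)*Z) + Z = (Z² + Z*(4 + Z)) + Z = Z + Z² + Z*(4 + Z))
k(f, N) = (-9 + N)*(-8 + f) (k(f, N) = (-8 + f)*(-9 + N) = (-9 + N)*(-8 + f))
(-712/866)*k(-1, p(-5)) = (-712/866)*(72 - 9*(-1) - (-40)*(5 + 2*(-5)) - 5*(5 + 2*(-5))*(-1)) = (-712*1/866)*(72 + 9 - (-40)*(5 - 10) - 5*(5 - 10)*(-1)) = -356*(72 + 9 - (-40)*(-5) - 5*(-5)*(-1))/433 = -356*(72 + 9 - 8*25 + 25*(-1))/433 = -356*(72 + 9 - 200 - 25)/433 = -356/433*(-144) = 51264/433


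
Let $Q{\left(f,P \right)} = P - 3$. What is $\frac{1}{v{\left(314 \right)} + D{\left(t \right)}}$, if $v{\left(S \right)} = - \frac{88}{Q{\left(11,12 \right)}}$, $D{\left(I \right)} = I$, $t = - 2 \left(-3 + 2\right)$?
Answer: $- \frac{9}{70} \approx -0.12857$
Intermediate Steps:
$t = 2$ ($t = \left(-2\right) \left(-1\right) = 2$)
$Q{\left(f,P \right)} = -3 + P$ ($Q{\left(f,P \right)} = P - 3 = -3 + P$)
$v{\left(S \right)} = - \frac{88}{9}$ ($v{\left(S \right)} = - \frac{88}{-3 + 12} = - \frac{88}{9}$)
$\frac{1}{v{\left(314 \right)} + D{\left(t \right)}} = \frac{1}{- \frac{88}{9} + 2} = \frac{1}{- \frac{70}{9}} = - \frac{9}{70}$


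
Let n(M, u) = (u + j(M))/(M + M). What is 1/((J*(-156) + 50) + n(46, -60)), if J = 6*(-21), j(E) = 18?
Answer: 46/906455 ≈ 5.0747e-5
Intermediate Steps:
n(M, u) = (18 + u)/(2*M) (n(M, u) = (u + 18)/(M + M) = (18 + u)/((2*M)) = (18 + u)*(1/(2*M)) = (18 + u)/(2*M))
J = -126
1/((J*(-156) + 50) + n(46, -60)) = 1/((-126*(-156) + 50) + (1/2)*(18 - 60)/46) = 1/((19656 + 50) + (1/2)*(1/46)*(-42)) = 1/(19706 - 21/46) = 1/(906455/46) = 46/906455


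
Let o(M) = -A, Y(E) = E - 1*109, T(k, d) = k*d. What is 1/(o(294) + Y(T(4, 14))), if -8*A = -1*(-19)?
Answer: -8/405 ≈ -0.019753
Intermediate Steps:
T(k, d) = d*k
Y(E) = -109 + E (Y(E) = E - 109 = -109 + E)
A = -19/8 (A = -(-1)*(-19)/8 = -1/8*19 = -19/8 ≈ -2.3750)
o(M) = 19/8 (o(M) = -1*(-19/8) = 19/8)
1/(o(294) + Y(T(4, 14))) = 1/(19/8 + (-109 + 14*4)) = 1/(19/8 + (-109 + 56)) = 1/(19/8 - 53) = 1/(-405/8) = -8/405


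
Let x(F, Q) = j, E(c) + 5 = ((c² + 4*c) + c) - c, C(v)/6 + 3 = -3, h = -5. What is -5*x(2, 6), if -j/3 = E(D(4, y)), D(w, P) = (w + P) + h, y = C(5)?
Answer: 18240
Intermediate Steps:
C(v) = -36 (C(v) = -18 + 6*(-3) = -18 - 18 = -36)
y = -36
D(w, P) = -5 + P + w (D(w, P) = (w + P) - 5 = (P + w) - 5 = -5 + P + w)
E(c) = -5 + c² + 4*c (E(c) = -5 + (((c² + 4*c) + c) - c) = -5 + ((c² + 5*c) - c) = -5 + (c² + 4*c) = -5 + c² + 4*c)
j = -3648 (j = -3*(-5 + (-5 - 36 + 4)² + 4*(-5 - 36 + 4)) = -3*(-5 + (-37)² + 4*(-37)) = -3*(-5 + 1369 - 148) = -3*1216 = -3648)
x(F, Q) = -3648
-5*x(2, 6) = -5*(-3648) = 18240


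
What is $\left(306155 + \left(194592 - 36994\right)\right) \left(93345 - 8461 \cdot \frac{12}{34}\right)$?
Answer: $\frac{712370519547}{17} \approx 4.1904 \cdot 10^{10}$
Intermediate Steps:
$\left(306155 + \left(194592 - 36994\right)\right) \left(93345 - 8461 \cdot \frac{12}{34}\right) = \left(306155 + 157598\right) \left(93345 - 8461 \cdot 12 \cdot \frac{1}{34}\right) = 463753 \left(93345 - \frac{50766}{17}\right) = 463753 \cdot \frac{1536099}{17} = \frac{712370519547}{17}$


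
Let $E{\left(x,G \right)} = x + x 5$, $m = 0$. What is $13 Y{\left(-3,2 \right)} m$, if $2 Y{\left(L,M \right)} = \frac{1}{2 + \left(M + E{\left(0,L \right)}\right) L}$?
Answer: $0$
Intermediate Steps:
$E{\left(x,G \right)} = 6 x$ ($E{\left(x,G \right)} = x + 5 x = 6 x$)
$Y{\left(L,M \right)} = \frac{1}{2 \left(2 + L M\right)}$ ($Y{\left(L,M \right)} = \frac{1}{2 \left(2 + \left(M + 6 \cdot 0\right) L\right)} = \frac{1}{2 \left(2 + \left(M + 0\right) L\right)} = \frac{1}{2 \left(2 + M L\right)} = \frac{1}{2 \left(2 + L M\right)}$)
$13 Y{\left(-3,2 \right)} m = 13 \frac{1}{2 \left(2 - 6\right)} 0 = 13 \frac{1}{2 \left(-4\right)} 0 = 13 \cdot \frac{1}{2} \left(- \frac{1}{4}\right) 0 = 13 \left(- \frac{1}{8}\right) 0 = \left(- \frac{13}{8}\right) 0 = 0$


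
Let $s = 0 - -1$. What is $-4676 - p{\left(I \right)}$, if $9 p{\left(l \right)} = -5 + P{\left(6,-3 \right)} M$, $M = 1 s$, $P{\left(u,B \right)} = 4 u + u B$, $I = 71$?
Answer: $- \frac{42085}{9} \approx -4676.1$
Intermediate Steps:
$P{\left(u,B \right)} = 4 u + B u$
$s = 1$ ($s = 0 + 1 = 1$)
$M = 1$ ($M = 1 \cdot 1 = 1$)
$p{\left(l \right)} = \frac{1}{9}$ ($p{\left(l \right)} = \frac{-5 + 6 \left(4 - 3\right) 1}{9} = \frac{-5 + 6 \cdot 1 \cdot 1}{9} = \frac{-5 + 6 \cdot 1}{9} = \frac{-5 + 6}{9} = \frac{1}{9} \cdot 1 = \frac{1}{9}$)
$-4676 - p{\left(I \right)} = -4676 - \frac{1}{9} = - \frac{42085}{9}$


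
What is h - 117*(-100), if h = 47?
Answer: 11747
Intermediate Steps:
h - 117*(-100) = 47 - 117*(-100) = 47 + 11700 = 11747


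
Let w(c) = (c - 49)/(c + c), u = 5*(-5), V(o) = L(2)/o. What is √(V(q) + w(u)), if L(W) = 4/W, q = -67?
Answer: √162743/335 ≈ 1.2042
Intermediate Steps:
V(o) = 2/o (V(o) = (4/2)/o = (4*(½))/o = 2/o)
u = -25
w(c) = (-49 + c)/(2*c) (w(c) = (-49 + c)/((2*c)) = (-49 + c)*(1/(2*c)) = (-49 + c)/(2*c))
√(V(q) + w(u)) = √(2/(-67) + (½)*(-49 - 25)/(-25)) = √(2*(-1/67) + (½)*(-1/25)*(-74)) = √(-2/67 + 37/25) = √(2429/1675) = √162743/335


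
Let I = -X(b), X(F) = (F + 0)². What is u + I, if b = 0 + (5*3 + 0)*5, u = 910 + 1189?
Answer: -3526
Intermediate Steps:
u = 2099
b = 75 (b = 0 + (15 + 0)*5 = 0 + 15*5 = 0 + 75 = 75)
X(F) = F²
I = -5625 (I = -1*75² = -1*5625 = -5625)
u + I = 2099 - 5625 = -3526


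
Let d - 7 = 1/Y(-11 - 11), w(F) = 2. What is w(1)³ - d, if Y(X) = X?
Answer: 23/22 ≈ 1.0455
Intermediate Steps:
d = 153/22 (d = 7 + 1/(-11 - 11) = 7 + 1/(-22) = 7 - 1/22 = 153/22 ≈ 6.9545)
w(1)³ - d = 2³ - 1*153/22 = 8 - 153/22 = 23/22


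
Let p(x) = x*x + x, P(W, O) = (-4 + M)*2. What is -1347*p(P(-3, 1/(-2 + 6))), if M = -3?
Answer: -245154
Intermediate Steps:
P(W, O) = -14 (P(W, O) = (-4 - 3)*2 = -7*2 = -14)
p(x) = x + x**2 (p(x) = x**2 + x = x + x**2)
-1347*p(P(-3, 1/(-2 + 6))) = -(-18858)*(1 - 14) = -(-18858)*(-13) = -1347*182 = -245154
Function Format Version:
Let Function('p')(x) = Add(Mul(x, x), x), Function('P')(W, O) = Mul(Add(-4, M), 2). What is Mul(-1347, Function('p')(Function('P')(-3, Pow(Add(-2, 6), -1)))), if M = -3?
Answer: -245154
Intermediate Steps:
Function('P')(W, O) = -14 (Function('P')(W, O) = Mul(Add(-4, -3), 2) = Mul(-7, 2) = -14)
Function('p')(x) = Add(x, Pow(x, 2)) (Function('p')(x) = Add(Pow(x, 2), x) = Add(x, Pow(x, 2)))
Mul(-1347, Function('p')(Function('P')(-3, Pow(Add(-2, 6), -1)))) = Mul(-1347, Mul(-14, Add(1, -14))) = Mul(-1347, Mul(-14, -13)) = Mul(-1347, 182) = -245154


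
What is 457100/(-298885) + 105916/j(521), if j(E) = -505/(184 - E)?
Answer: 2133615659584/30187385 ≈ 70679.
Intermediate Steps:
457100/(-298885) + 105916/j(521) = 457100/(-298885) + 105916/((505/(-184 + 521))) = 457100*(-1/298885) + 105916/((505/337)) = -91420/59777 + 105916/((505*(1/337))) = -91420/59777 + 105916/(505/337) = -91420/59777 + 105916*(337/505) = -91420/59777 + 35693692/505 = 2133615659584/30187385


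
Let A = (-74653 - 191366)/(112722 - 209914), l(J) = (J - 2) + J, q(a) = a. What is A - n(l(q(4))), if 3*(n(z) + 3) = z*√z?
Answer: 557595/97192 - 2*√6 ≈ 0.83807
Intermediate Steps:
l(J) = -2 + 2*J (l(J) = (-2 + J) + J = -2 + 2*J)
n(z) = -3 + z^(3/2)/3 (n(z) = -3 + (z*√z)/3 = -3 + z^(3/2)/3)
A = 266019/97192 (A = -266019/(-97192) = -266019*(-1/97192) = 266019/97192 ≈ 2.7370)
A - n(l(q(4))) = 266019/97192 - (-3 + (-2 + 2*4)^(3/2)/3) = 266019/97192 - (-3 + (-2 + 8)^(3/2)/3) = 266019/97192 - (-3 + 6^(3/2)/3) = 266019/97192 - (-3 + (6*√6)/3) = 266019/97192 - (-3 + 2*√6) = 266019/97192 + (3 - 2*√6) = 557595/97192 - 2*√6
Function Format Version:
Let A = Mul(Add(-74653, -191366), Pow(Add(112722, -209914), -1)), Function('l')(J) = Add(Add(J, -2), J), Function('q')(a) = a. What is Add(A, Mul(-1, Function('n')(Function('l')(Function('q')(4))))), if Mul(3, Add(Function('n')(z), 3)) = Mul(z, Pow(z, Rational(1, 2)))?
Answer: Add(Rational(557595, 97192), Mul(-2, Pow(6, Rational(1, 2)))) ≈ 0.83807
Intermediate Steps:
Function('l')(J) = Add(-2, Mul(2, J)) (Function('l')(J) = Add(Add(-2, J), J) = Add(-2, Mul(2, J)))
Function('n')(z) = Add(-3, Mul(Rational(1, 3), Pow(z, Rational(3, 2)))) (Function('n')(z) = Add(-3, Mul(Rational(1, 3), Mul(z, Pow(z, Rational(1, 2))))) = Add(-3, Mul(Rational(1, 3), Pow(z, Rational(3, 2)))))
A = Rational(266019, 97192) (A = Mul(-266019, Pow(-97192, -1)) = Mul(-266019, Rational(-1, 97192)) = Rational(266019, 97192) ≈ 2.7370)
Add(A, Mul(-1, Function('n')(Function('l')(Function('q')(4))))) = Add(Rational(266019, 97192), Mul(-1, Add(-3, Mul(Rational(1, 3), Pow(Add(-2, Mul(2, 4)), Rational(3, 2)))))) = Add(Rational(266019, 97192), Mul(-1, Add(-3, Mul(Rational(1, 3), Pow(Add(-2, 8), Rational(3, 2)))))) = Add(Rational(266019, 97192), Mul(-1, Add(-3, Mul(Rational(1, 3), Pow(6, Rational(3, 2)))))) = Add(Rational(266019, 97192), Mul(-1, Add(-3, Mul(Rational(1, 3), Mul(6, Pow(6, Rational(1, 2))))))) = Add(Rational(266019, 97192), Mul(-1, Add(-3, Mul(2, Pow(6, Rational(1, 2)))))) = Add(Rational(266019, 97192), Add(3, Mul(-2, Pow(6, Rational(1, 2))))) = Add(Rational(557595, 97192), Mul(-2, Pow(6, Rational(1, 2))))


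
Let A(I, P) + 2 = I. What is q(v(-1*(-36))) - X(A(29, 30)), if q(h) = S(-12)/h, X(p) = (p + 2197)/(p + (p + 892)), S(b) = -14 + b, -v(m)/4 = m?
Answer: -73915/34056 ≈ -2.1704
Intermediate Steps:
A(I, P) = -2 + I
v(m) = -4*m
X(p) = (2197 + p)/(892 + 2*p) (X(p) = (2197 + p)/(p + (892 + p)) = (2197 + p)/(892 + 2*p))
q(h) = -26/h (q(h) = (-14 - 12)/h = -26/h)
q(v(-1*(-36))) - X(A(29, 30)) = -26/((-(-4)*(-36))) - (2197 + (-2 + 29))/(2*(446 + (-2 + 29))) = -26/((-4*36)) - (2197 + 27)/(2*(446 + 27)) = -26/(-144) - 2224/(2*473) = -26*(-1/144) - 2224/(2*473) = 13/72 - 1*1112/473 = 13/72 - 1112/473 = -73915/34056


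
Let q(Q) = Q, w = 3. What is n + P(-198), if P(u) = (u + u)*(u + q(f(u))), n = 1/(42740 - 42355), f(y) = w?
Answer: 29729701/385 ≈ 77220.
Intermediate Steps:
f(y) = 3
n = 1/385 ≈ 0.0025974
P(u) = 2*u*(3 + u) (P(u) = (u + u)*(u + 3) = (2*u)*(3 + u) = 2*u*(3 + u))
n + P(-198) = 1/385 + 2*(-198)*(3 - 198) = 1/385 + 2*(-198)*(-195) = 1/385 + 77220 = 29729701/385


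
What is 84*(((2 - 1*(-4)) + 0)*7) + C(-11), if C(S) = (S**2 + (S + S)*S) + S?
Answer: 3880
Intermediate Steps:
C(S) = S + 3*S**2 (C(S) = (S**2 + (2*S)*S) + S = (S**2 + 2*S**2) + S = 3*S**2 + S = S + 3*S**2)
84*(((2 - 1*(-4)) + 0)*7) + C(-11) = 84*(((2 - 1*(-4)) + 0)*7) - 11*(1 + 3*(-11)) = 84*(((2 + 4) + 0)*7) - 11*(1 - 33) = 84*((6 + 0)*7) - 11*(-32) = 84*(6*7) + 352 = 84*42 + 352 = 3528 + 352 = 3880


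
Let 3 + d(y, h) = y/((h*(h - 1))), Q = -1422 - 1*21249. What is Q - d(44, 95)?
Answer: -101212642/4465 ≈ -22668.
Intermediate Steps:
Q = -22671 (Q = -1422 - 21249 = -22671)
d(y, h) = -3 + y/(h*(-1 + h)) (d(y, h) = -3 + y/((h*(h - 1))) = -3 + y/((h*(-1 + h))) = -3 + y*(1/(h*(-1 + h))) = -3 + y/(h*(-1 + h)))
Q - d(44, 95) = -22671 - (44 - 3*95² + 3*95)/(95*(-1 + 95)) = -22671 - (44 - 3*9025 + 285)/(95*94) = -22671 - (44 - 27075 + 285)/(95*94) = -22671 - (-26746)/(95*94) = -22671 - 1*(-13373/4465) = -22671 + 13373/4465 = -101212642/4465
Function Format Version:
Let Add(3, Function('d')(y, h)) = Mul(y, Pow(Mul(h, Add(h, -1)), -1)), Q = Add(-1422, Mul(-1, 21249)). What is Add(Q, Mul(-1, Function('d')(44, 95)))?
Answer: Rational(-101212642, 4465) ≈ -22668.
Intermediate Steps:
Q = -22671 (Q = Add(-1422, -21249) = -22671)
Function('d')(y, h) = Add(-3, Mul(y, Pow(h, -1), Pow(Add(-1, h), -1))) (Function('d')(y, h) = Add(-3, Mul(y, Pow(Mul(h, Add(h, -1)), -1))) = Add(-3, Mul(y, Pow(Mul(h, Add(-1, h)), -1))) = Add(-3, Mul(y, Mul(Pow(h, -1), Pow(Add(-1, h), -1)))) = Add(-3, Mul(y, Pow(h, -1), Pow(Add(-1, h), -1))))
Add(Q, Mul(-1, Function('d')(44, 95))) = Add(-22671, Mul(-1, Mul(Pow(95, -1), Pow(Add(-1, 95), -1), Add(44, Mul(-3, Pow(95, 2)), Mul(3, 95))))) = Add(-22671, Mul(-1, Mul(Rational(1, 95), Pow(94, -1), Add(44, Mul(-3, 9025), 285)))) = Add(-22671, Mul(-1, Mul(Rational(1, 95), Rational(1, 94), Add(44, -27075, 285)))) = Add(-22671, Mul(-1, Mul(Rational(1, 95), Rational(1, 94), -26746))) = Add(-22671, Mul(-1, Rational(-13373, 4465))) = Add(-22671, Rational(13373, 4465)) = Rational(-101212642, 4465)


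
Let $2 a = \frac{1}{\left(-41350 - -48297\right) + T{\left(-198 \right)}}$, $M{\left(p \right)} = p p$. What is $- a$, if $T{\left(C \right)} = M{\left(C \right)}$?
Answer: $- \frac{1}{92302} \approx -1.0834 \cdot 10^{-5}$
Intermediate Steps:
$M{\left(p \right)} = p^{2}$
$T{\left(C \right)} = C^{2}$
$a = \frac{1}{92302}$ ($a = \frac{1}{2 \left(\left(-41350 - -48297\right) + \left(-198\right)^{2}\right)} = \frac{1}{2 \left(\left(-41350 + 48297\right) + 39204\right)} = \frac{1}{2 \left(6947 + 39204\right)} = \frac{1}{2 \cdot 46151} = \frac{1}{2} \cdot \frac{1}{46151} = \frac{1}{92302} \approx 1.0834 \cdot 10^{-5}$)
$- a = \left(-1\right) \frac{1}{92302} = - \frac{1}{92302}$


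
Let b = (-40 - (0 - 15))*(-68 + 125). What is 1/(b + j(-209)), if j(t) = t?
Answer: -1/1634 ≈ -0.00061200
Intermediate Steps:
b = -1425 (b = (-40 - 1*(-15))*57 = (-40 + 15)*57 = -25*57 = -1425)
1/(b + j(-209)) = 1/(-1425 - 209) = 1/(-1634) = -1/1634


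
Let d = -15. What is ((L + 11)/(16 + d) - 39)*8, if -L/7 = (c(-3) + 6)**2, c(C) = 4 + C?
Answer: -2968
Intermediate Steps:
L = -343 (L = -7*((4 - 3) + 6)**2 = -7*(1 + 6)**2 = -7*7**2 = -7*49 = -343)
((L + 11)/(16 + d) - 39)*8 = ((-343 + 11)/(16 - 15) - 39)*8 = (-332/1 - 39)*8 = (-332*1 - 39)*8 = (-332 - 39)*8 = -371*8 = -2968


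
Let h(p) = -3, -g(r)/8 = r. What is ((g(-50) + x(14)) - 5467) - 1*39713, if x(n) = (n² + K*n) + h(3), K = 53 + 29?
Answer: -43439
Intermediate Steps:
g(r) = -8*r
K = 82
x(n) = -3 + n² + 82*n (x(n) = (n² + 82*n) - 3 = -3 + n² + 82*n)
((g(-50) + x(14)) - 5467) - 1*39713 = ((-8*(-50) + (-3 + 14² + 82*14)) - 5467) - 1*39713 = ((400 + (-3 + 196 + 1148)) - 5467) - 39713 = ((400 + 1341) - 5467) - 39713 = (1741 - 5467) - 39713 = -3726 - 39713 = -43439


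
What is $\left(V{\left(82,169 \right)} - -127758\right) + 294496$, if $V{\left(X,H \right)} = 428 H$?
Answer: $494586$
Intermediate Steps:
$\left(V{\left(82,169 \right)} - -127758\right) + 294496 = \left(428 \cdot 169 - -127758\right) + 294496 = \left(72332 + 127758\right) + 294496 = 200090 + 294496 = 494586$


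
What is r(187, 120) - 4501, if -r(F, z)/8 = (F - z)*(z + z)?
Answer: -133141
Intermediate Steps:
r(F, z) = -16*z*(F - z) (r(F, z) = -8*(F - z)*(z + z) = -8*(F - z)*2*z = -16*z*(F - z))
r(187, 120) - 4501 = 16*120*(120 - 1*187) - 4501 = 16*120*(120 - 187) - 4501 = 16*120*(-67) - 4501 = -128640 - 4501 = -133141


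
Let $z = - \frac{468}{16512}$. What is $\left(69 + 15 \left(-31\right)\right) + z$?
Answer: $- \frac{544935}{1376} \approx -396.03$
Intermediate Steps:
$z = - \frac{39}{1376}$ ($z = \left(-468\right) \frac{1}{16512} = - \frac{39}{1376} \approx -0.028343$)
$\left(69 + 15 \left(-31\right)\right) + z = \left(69 + 15 \left(-31\right)\right) - \frac{39}{1376} = \left(69 - 465\right) - \frac{39}{1376} = -396 - \frac{39}{1376} = - \frac{544935}{1376}$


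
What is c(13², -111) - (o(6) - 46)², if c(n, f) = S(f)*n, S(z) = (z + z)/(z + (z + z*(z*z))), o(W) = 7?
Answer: -18742945/12323 ≈ -1521.0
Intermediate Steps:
S(z) = 2*z/(z³ + 2*z) (S(z) = (2*z)/(z + (z + z*z²)) = (2*z)/(z + (z + z³)) = (2*z)/(z³ + 2*z) = 2*z/(z³ + 2*z))
c(n, f) = 2*n/(2 + f²) (c(n, f) = (2/(2 + f²))*n = 2*n/(2 + f²))
c(13², -111) - (o(6) - 46)² = 2*13²/(2 + (-111)²) - (7 - 46)² = 2*169/(2 + 12321) - 1*(-39)² = 2*169/12323 - 1*1521 = 2*169*(1/12323) - 1521 = 338/12323 - 1521 = -18742945/12323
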